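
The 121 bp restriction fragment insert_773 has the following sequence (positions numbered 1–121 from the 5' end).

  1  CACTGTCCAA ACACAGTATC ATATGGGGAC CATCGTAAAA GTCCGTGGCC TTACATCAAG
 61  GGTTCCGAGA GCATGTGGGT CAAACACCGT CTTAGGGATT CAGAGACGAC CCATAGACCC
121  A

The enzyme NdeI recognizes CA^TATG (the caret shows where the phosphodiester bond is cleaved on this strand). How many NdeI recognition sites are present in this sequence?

1

CATATG occurs starting at position 20.
NdeI cuts at 1 site.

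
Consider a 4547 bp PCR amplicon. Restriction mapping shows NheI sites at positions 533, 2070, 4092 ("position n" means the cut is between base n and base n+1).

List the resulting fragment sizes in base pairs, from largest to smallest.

Linear molecule, 3 cuts → 4 fragments:
  533 − 0 = 533 bp
  2070 − 533 = 1537 bp
  4092 − 2070 = 2022 bp
  4547 − 4092 = 455 bp
Sorted largest to smallest: 2022, 1537, 533, 455 bp.

2022, 1537, 533, 455 bp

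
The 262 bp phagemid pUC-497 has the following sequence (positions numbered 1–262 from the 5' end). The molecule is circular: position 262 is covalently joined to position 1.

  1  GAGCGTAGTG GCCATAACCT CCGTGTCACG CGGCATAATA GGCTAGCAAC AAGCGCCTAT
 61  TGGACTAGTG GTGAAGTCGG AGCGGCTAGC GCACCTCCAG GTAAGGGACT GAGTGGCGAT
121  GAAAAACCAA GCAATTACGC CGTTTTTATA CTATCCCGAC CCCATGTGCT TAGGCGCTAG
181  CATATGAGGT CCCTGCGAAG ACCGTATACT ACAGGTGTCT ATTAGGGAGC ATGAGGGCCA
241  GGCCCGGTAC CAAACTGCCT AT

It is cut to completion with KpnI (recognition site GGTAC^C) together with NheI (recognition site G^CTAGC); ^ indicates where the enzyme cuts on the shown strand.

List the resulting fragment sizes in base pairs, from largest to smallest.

The KpnI site (GGTACC) starts at position 246.
KpnI cuts after base 5 of each site (before the last base), so after position 250.
NheI sites (GCTAGC) start at positions 42, 85, 176.
NheI cuts after the first base of each site, so after positions 42, 85, 176.
Combined cut positions: 42, 85, 176, 250.
Circular molecule, 4 cuts → 4 fragments:
  43–85 → 43 bp
  86–176 → 91 bp
  177–250 → 74 bp
  251–262 then 1–42 → 12 + 42 = 54 bp
Sorted largest to smallest: 91, 74, 54, 43 bp.

91, 74, 54, 43 bp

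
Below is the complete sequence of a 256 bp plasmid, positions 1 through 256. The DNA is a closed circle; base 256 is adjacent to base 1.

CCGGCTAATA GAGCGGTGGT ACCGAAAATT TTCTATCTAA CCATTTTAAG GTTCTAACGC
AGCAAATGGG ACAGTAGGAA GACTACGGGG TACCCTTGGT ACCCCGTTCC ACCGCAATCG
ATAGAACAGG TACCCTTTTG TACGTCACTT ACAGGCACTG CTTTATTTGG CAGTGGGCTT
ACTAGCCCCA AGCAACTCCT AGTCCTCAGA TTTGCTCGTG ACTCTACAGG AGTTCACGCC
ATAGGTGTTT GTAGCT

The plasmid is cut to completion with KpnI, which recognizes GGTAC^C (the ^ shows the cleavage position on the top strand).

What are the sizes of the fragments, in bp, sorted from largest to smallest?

KpnI sites (GGTACC) start at positions 18, 89, 98, 129.
KpnI cuts after base 5 of each site (before the last base), so after positions 22, 93, 102, 133.
Circular molecule, 4 cuts → 4 fragments:
  23–93 → 71 bp
  94–102 → 9 bp
  103–133 → 31 bp
  134–256 then 1–22 → 123 + 22 = 145 bp
Sorted largest to smallest: 145, 71, 31, 9 bp.

145, 71, 31, 9 bp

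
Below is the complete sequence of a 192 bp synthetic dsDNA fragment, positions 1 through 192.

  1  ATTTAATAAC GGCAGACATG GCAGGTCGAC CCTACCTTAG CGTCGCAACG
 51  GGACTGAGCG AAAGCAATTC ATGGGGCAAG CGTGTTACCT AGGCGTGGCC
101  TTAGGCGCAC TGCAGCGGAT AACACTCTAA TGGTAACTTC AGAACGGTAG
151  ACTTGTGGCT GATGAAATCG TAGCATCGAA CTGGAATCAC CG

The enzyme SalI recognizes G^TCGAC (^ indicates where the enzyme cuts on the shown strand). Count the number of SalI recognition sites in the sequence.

GTCGAC occurs starting at position 25.
SalI cuts at 1 site.

1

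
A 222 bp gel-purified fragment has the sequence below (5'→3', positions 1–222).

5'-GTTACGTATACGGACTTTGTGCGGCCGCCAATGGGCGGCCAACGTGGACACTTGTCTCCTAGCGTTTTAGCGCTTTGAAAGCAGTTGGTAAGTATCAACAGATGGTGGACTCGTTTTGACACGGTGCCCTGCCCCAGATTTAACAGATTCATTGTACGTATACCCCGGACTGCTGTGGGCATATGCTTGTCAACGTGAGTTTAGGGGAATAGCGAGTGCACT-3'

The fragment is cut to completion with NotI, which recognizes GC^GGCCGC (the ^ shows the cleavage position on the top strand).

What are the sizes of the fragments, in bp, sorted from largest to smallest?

The NotI site (GCGGCCGC) starts at position 21.
NotI cuts after base 2 of each site, so after position 22.
Linear molecule, 1 cut → 2 fragments:
  1–22 → 22 bp
  23–222 → 200 bp
Sorted largest to smallest: 200, 22 bp.

200, 22 bp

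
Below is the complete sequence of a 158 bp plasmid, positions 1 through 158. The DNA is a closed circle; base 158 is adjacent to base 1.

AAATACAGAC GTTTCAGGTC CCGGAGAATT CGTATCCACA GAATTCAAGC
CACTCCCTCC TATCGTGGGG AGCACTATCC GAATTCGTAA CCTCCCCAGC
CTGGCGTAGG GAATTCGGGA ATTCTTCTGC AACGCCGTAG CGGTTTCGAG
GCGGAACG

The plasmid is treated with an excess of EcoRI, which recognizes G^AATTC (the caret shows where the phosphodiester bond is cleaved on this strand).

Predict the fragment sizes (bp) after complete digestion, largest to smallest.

65, 40, 30, 15, 8 bp

EcoRI sites (GAATTC) start at positions 26, 41, 81, 111, 119.
EcoRI cuts after the first base of each site, so after positions 26, 41, 81, 111, 119.
Circular molecule, 5 cuts → 5 fragments:
  27–41 → 15 bp
  42–81 → 40 bp
  82–111 → 30 bp
  112–119 → 8 bp
  120–158 then 1–26 → 39 + 26 = 65 bp
Sorted largest to smallest: 65, 40, 30, 15, 8 bp.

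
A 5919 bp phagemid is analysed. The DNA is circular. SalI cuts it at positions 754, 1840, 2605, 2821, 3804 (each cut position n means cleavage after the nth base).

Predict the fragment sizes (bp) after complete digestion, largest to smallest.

2869, 1086, 983, 765, 216 bp

Circular molecule, 5 cuts → 5 fragments:
  1840 − 754 = 1086 bp
  2605 − 1840 = 765 bp
  2821 − 2605 = 216 bp
  3804 − 2821 = 983 bp
  wrap: 5919 − 3804 + 754 = 2869 bp
Sorted largest to smallest: 2869, 1086, 983, 765, 216 bp.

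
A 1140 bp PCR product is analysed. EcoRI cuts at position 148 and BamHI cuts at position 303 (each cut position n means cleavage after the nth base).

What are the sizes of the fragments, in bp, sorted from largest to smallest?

Combined cut positions (sorted): 148, 303.
Linear molecule, 2 cuts → 3 fragments:
  148 − 0 = 148 bp
  303 − 148 = 155 bp
  1140 − 303 = 837 bp
Sorted largest to smallest: 837, 155, 148 bp.

837, 155, 148 bp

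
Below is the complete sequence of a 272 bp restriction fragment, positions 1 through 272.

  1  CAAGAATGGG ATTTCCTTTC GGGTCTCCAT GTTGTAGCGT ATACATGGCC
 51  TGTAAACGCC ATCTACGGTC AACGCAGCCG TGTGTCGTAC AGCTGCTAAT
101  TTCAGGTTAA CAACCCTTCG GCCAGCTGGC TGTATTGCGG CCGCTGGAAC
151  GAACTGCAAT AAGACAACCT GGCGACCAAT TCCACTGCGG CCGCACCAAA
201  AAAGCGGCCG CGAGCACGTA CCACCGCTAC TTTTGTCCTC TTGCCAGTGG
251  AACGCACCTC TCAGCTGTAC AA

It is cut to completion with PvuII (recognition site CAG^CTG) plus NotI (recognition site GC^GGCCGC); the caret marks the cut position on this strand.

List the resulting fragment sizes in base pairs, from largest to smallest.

92, 59, 50, 33, 17, 13, 8 bp

PvuII sites (CAGCTG) start at positions 90, 123, 262.
PvuII cuts after base 3 of each site, so after positions 92, 125, 264.
NotI sites (GCGGCCGC) start at positions 137, 187, 204.
NotI cuts after base 2 of each site, so after positions 138, 188, 205.
Combined cut positions: 92, 125, 138, 188, 205, 264.
Linear molecule, 6 cuts → 7 fragments:
  1–92 → 92 bp
  93–125 → 33 bp
  126–138 → 13 bp
  139–188 → 50 bp
  189–205 → 17 bp
  206–264 → 59 bp
  265–272 → 8 bp
Sorted largest to smallest: 92, 59, 50, 33, 17, 13, 8 bp.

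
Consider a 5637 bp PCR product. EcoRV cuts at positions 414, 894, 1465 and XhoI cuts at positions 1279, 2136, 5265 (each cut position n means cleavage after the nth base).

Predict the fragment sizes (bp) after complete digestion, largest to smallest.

Combined cut positions (sorted): 414, 894, 1279, 1465, 2136, 5265.
Linear molecule, 6 cuts → 7 fragments:
  414 − 0 = 414 bp
  894 − 414 = 480 bp
  1279 − 894 = 385 bp
  1465 − 1279 = 186 bp
  2136 − 1465 = 671 bp
  5265 − 2136 = 3129 bp
  5637 − 5265 = 372 bp
Sorted largest to smallest: 3129, 671, 480, 414, 385, 372, 186 bp.

3129, 671, 480, 414, 385, 372, 186 bp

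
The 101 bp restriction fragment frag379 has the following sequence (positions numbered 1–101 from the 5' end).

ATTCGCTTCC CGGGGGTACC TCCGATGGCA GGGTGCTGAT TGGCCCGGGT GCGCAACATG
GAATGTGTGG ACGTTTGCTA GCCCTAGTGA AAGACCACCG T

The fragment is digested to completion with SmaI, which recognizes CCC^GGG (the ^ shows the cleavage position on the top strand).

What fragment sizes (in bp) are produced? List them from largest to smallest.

55, 35, 11 bp

SmaI sites (CCCGGG) start at positions 9, 44.
SmaI cuts after base 3 of each site, so after positions 11, 46.
Linear molecule, 2 cuts → 3 fragments:
  1–11 → 11 bp
  12–46 → 35 bp
  47–101 → 55 bp
Sorted largest to smallest: 55, 35, 11 bp.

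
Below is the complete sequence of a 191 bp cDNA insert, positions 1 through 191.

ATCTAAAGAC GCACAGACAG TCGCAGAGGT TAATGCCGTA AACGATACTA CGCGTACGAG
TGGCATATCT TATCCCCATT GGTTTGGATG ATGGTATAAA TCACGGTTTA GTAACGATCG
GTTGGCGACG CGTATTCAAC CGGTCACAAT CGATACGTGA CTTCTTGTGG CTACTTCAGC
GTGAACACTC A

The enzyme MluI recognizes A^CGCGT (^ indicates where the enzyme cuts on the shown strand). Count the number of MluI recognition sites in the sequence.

2

ACGCGT occurs starting at positions 50, 128.
MluI cuts at 2 sites.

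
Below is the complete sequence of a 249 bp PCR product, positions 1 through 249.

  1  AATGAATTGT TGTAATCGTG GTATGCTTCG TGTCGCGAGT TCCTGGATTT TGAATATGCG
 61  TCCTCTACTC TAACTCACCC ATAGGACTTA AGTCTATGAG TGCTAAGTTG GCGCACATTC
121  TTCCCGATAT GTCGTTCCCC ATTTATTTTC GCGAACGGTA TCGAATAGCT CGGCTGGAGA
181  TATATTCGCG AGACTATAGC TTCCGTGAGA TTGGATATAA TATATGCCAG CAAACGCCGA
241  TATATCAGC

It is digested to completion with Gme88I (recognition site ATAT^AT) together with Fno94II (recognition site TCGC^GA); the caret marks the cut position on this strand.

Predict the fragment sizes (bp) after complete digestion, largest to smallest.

Gme88I sites (ATATAT) start at positions 180, 220, 240.
Gme88I cuts after base 4 of each site, so after positions 183, 223, 243.
Fno94II sites (TCGCGA) start at positions 33, 149, 186.
Fno94II cuts after base 4 of each site, so after positions 36, 152, 189.
Combined cut positions: 36, 152, 183, 189, 223, 243.
Linear molecule, 6 cuts → 7 fragments:
  1–36 → 36 bp
  37–152 → 116 bp
  153–183 → 31 bp
  184–189 → 6 bp
  190–223 → 34 bp
  224–243 → 20 bp
  244–249 → 6 bp
Sorted largest to smallest: 116, 36, 34, 31, 20, 6, 6 bp.

116, 36, 34, 31, 20, 6, 6 bp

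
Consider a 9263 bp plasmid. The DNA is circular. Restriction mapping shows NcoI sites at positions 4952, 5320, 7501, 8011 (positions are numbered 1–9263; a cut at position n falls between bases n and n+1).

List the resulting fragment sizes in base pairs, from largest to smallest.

Circular molecule, 4 cuts → 4 fragments:
  5320 − 4952 = 368 bp
  7501 − 5320 = 2181 bp
  8011 − 7501 = 510 bp
  wrap: 9263 − 8011 + 4952 = 6204 bp
Sorted largest to smallest: 6204, 2181, 510, 368 bp.

6204, 2181, 510, 368 bp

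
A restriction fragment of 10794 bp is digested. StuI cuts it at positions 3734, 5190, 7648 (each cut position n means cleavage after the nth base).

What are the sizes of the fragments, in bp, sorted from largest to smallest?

Linear molecule, 3 cuts → 4 fragments:
  3734 − 0 = 3734 bp
  5190 − 3734 = 1456 bp
  7648 − 5190 = 2458 bp
  10794 − 7648 = 3146 bp
Sorted largest to smallest: 3734, 3146, 2458, 1456 bp.

3734, 3146, 2458, 1456 bp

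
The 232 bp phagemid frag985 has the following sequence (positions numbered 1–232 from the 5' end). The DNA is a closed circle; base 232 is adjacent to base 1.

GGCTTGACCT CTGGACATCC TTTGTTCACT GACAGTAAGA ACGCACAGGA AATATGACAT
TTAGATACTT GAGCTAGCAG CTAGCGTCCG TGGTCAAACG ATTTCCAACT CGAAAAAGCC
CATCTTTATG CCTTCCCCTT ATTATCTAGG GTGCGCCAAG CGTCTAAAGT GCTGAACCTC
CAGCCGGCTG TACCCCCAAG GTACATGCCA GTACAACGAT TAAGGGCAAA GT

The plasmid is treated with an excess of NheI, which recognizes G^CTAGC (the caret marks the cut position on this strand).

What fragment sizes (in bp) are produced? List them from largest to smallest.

NheI sites (GCTAGC) start at positions 73, 80.
NheI cuts after the first base of each site, so after positions 73, 80.
Circular molecule, 2 cuts → 2 fragments:
  74–80 → 7 bp
  81–232 then 1–73 → 152 + 73 = 225 bp
Sorted largest to smallest: 225, 7 bp.

225, 7 bp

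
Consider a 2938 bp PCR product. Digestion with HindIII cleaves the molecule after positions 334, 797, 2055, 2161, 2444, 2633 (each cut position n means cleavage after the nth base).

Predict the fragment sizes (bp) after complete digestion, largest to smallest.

1258, 463, 334, 305, 283, 189, 106 bp

Linear molecule, 6 cuts → 7 fragments:
  334 − 0 = 334 bp
  797 − 334 = 463 bp
  2055 − 797 = 1258 bp
  2161 − 2055 = 106 bp
  2444 − 2161 = 283 bp
  2633 − 2444 = 189 bp
  2938 − 2633 = 305 bp
Sorted largest to smallest: 1258, 463, 334, 305, 283, 189, 106 bp.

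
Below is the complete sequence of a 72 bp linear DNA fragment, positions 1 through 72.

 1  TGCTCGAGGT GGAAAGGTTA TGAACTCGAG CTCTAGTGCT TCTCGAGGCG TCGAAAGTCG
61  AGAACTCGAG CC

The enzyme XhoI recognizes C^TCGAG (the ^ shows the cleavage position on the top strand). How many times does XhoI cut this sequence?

CTCGAG occurs starting at positions 3, 25, 42, 65.
XhoI cuts at 4 sites.

4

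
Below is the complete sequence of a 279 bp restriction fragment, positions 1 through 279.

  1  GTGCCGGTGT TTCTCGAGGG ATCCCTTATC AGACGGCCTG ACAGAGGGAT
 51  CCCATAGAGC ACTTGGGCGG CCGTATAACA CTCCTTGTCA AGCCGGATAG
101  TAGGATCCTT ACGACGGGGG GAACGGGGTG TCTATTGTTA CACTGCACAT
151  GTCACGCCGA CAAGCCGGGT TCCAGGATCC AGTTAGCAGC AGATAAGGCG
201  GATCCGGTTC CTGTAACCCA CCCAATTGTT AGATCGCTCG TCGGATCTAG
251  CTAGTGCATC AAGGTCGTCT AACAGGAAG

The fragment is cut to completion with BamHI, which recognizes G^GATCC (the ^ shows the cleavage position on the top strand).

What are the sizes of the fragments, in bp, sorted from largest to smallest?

79, 72, 56, 28, 25, 19 bp

BamHI sites (GGATCC) start at positions 19, 47, 103, 175, 200.
BamHI cuts after the first base of each site, so after positions 19, 47, 103, 175, 200.
Linear molecule, 5 cuts → 6 fragments:
  1–19 → 19 bp
  20–47 → 28 bp
  48–103 → 56 bp
  104–175 → 72 bp
  176–200 → 25 bp
  201–279 → 79 bp
Sorted largest to smallest: 79, 72, 56, 28, 25, 19 bp.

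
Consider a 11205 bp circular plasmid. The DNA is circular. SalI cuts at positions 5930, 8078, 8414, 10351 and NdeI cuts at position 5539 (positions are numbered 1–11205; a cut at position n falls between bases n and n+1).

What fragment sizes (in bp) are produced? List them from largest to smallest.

6393, 2148, 1937, 391, 336 bp

Combined cut positions (sorted): 5539, 5930, 8078, 8414, 10351.
Circular molecule, 5 cuts → 5 fragments:
  5930 − 5539 = 391 bp
  8078 − 5930 = 2148 bp
  8414 − 8078 = 336 bp
  10351 − 8414 = 1937 bp
  wrap: 11205 − 10351 + 5539 = 6393 bp
Sorted largest to smallest: 6393, 2148, 1937, 391, 336 bp.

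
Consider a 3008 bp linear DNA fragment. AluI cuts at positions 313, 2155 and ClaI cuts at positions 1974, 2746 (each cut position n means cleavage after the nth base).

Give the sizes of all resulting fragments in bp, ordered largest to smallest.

1661, 591, 313, 262, 181 bp

Combined cut positions (sorted): 313, 1974, 2155, 2746.
Linear molecule, 4 cuts → 5 fragments:
  313 − 0 = 313 bp
  1974 − 313 = 1661 bp
  2155 − 1974 = 181 bp
  2746 − 2155 = 591 bp
  3008 − 2746 = 262 bp
Sorted largest to smallest: 1661, 591, 313, 262, 181 bp.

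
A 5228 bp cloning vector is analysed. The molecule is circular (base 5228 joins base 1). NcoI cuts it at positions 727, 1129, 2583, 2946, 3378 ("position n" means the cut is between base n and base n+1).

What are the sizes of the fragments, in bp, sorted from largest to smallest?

2577, 1454, 432, 402, 363 bp

Circular molecule, 5 cuts → 5 fragments:
  1129 − 727 = 402 bp
  2583 − 1129 = 1454 bp
  2946 − 2583 = 363 bp
  3378 − 2946 = 432 bp
  wrap: 5228 − 3378 + 727 = 2577 bp
Sorted largest to smallest: 2577, 1454, 432, 402, 363 bp.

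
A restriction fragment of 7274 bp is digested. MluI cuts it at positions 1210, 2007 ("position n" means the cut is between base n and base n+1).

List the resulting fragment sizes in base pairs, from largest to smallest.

Linear molecule, 2 cuts → 3 fragments:
  1210 − 0 = 1210 bp
  2007 − 1210 = 797 bp
  7274 − 2007 = 5267 bp
Sorted largest to smallest: 5267, 1210, 797 bp.

5267, 1210, 797 bp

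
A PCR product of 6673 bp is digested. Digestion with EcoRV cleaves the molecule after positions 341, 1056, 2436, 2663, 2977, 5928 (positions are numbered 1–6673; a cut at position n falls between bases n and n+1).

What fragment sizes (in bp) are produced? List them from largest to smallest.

2951, 1380, 745, 715, 341, 314, 227 bp

Linear molecule, 6 cuts → 7 fragments:
  341 − 0 = 341 bp
  1056 − 341 = 715 bp
  2436 − 1056 = 1380 bp
  2663 − 2436 = 227 bp
  2977 − 2663 = 314 bp
  5928 − 2977 = 2951 bp
  6673 − 5928 = 745 bp
Sorted largest to smallest: 2951, 1380, 745, 715, 341, 314, 227 bp.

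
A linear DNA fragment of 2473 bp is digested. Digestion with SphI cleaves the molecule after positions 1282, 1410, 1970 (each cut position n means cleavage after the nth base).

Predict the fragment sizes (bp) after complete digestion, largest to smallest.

Linear molecule, 3 cuts → 4 fragments:
  1282 − 0 = 1282 bp
  1410 − 1282 = 128 bp
  1970 − 1410 = 560 bp
  2473 − 1970 = 503 bp
Sorted largest to smallest: 1282, 560, 503, 128 bp.

1282, 560, 503, 128 bp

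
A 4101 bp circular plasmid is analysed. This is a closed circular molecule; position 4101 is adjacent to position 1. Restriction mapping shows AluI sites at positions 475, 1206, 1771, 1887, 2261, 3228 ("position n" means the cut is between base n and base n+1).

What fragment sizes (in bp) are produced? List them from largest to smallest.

Circular molecule, 6 cuts → 6 fragments:
  1206 − 475 = 731 bp
  1771 − 1206 = 565 bp
  1887 − 1771 = 116 bp
  2261 − 1887 = 374 bp
  3228 − 2261 = 967 bp
  wrap: 4101 − 3228 + 475 = 1348 bp
Sorted largest to smallest: 1348, 967, 731, 565, 374, 116 bp.

1348, 967, 731, 565, 374, 116 bp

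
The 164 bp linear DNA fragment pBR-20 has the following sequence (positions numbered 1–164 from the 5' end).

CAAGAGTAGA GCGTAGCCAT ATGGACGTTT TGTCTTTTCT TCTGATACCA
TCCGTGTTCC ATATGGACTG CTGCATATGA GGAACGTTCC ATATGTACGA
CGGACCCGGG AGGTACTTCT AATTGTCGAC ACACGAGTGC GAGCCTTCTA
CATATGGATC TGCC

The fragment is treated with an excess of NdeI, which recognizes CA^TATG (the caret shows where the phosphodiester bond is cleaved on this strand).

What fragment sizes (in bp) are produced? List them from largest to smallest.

NdeI sites (CATATG) start at positions 18, 60, 74, 90, 151.
NdeI cuts after base 2 of each site, so after positions 19, 61, 75, 91, 152.
Linear molecule, 5 cuts → 6 fragments:
  1–19 → 19 bp
  20–61 → 42 bp
  62–75 → 14 bp
  76–91 → 16 bp
  92–152 → 61 bp
  153–164 → 12 bp
Sorted largest to smallest: 61, 42, 19, 16, 14, 12 bp.

61, 42, 19, 16, 14, 12 bp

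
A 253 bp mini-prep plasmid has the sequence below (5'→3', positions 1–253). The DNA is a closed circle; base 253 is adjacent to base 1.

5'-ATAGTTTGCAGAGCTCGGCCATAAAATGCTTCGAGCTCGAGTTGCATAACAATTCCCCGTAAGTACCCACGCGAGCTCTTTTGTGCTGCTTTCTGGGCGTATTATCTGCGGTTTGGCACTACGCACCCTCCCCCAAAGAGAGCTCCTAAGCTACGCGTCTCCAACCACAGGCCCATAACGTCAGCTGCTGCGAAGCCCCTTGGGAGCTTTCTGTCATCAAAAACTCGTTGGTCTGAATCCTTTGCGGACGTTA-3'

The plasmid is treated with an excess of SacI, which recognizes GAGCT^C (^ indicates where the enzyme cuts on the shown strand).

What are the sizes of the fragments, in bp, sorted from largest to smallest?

124, 67, 40, 22 bp

SacI sites (GAGCTC) start at positions 11, 33, 73, 140.
SacI cuts after base 5 of each site (before the last base), so after positions 15, 37, 77, 144.
Circular molecule, 4 cuts → 4 fragments:
  16–37 → 22 bp
  38–77 → 40 bp
  78–144 → 67 bp
  145–253 then 1–15 → 109 + 15 = 124 bp
Sorted largest to smallest: 124, 67, 40, 22 bp.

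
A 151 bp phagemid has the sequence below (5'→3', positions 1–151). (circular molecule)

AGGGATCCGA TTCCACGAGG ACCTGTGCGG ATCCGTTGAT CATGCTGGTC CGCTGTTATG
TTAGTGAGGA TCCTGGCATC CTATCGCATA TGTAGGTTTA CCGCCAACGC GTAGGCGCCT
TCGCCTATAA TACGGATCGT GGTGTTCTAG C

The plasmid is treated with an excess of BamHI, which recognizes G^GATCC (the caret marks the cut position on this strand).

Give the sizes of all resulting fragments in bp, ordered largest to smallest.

BamHI sites (GGATCC) start at positions 3, 29, 68.
BamHI cuts after the first base of each site, so after positions 3, 29, 68.
Circular molecule, 3 cuts → 3 fragments:
  4–29 → 26 bp
  30–68 → 39 bp
  69–151 then 1–3 → 83 + 3 = 86 bp
Sorted largest to smallest: 86, 39, 26 bp.

86, 39, 26 bp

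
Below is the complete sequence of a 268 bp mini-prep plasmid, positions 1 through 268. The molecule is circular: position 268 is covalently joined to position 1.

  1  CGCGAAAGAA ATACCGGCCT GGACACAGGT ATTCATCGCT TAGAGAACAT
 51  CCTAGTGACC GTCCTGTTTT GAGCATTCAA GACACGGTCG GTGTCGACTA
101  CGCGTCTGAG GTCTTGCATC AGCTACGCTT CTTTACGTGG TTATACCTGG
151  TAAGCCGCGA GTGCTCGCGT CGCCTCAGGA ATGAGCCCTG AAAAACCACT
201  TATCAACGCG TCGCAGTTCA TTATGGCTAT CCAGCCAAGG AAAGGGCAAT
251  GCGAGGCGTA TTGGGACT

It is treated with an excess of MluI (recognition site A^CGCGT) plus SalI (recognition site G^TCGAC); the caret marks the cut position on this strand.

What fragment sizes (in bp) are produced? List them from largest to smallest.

155, 106, 7 bp

MluI sites (ACGCGT) start at positions 100, 206.
MluI cuts after the first base of each site, so after positions 100, 206.
The SalI site (GTCGAC) starts at position 93.
SalI cuts after the first base of each site, so after position 93.
Combined cut positions: 93, 100, 206.
Circular molecule, 3 cuts → 3 fragments:
  94–100 → 7 bp
  101–206 → 106 bp
  207–268 then 1–93 → 62 + 93 = 155 bp
Sorted largest to smallest: 155, 106, 7 bp.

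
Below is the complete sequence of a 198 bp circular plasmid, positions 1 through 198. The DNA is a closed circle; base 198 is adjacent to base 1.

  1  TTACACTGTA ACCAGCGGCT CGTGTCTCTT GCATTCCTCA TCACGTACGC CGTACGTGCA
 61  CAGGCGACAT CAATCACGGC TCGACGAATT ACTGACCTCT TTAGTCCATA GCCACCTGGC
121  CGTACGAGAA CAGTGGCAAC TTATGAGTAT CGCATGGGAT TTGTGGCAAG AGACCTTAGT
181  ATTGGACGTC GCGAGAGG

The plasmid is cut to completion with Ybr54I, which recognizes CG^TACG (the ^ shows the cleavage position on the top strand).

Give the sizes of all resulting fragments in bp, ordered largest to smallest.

Ybr54I sites (CGTACG) start at positions 44, 51, 121.
Ybr54I cuts after base 2 of each site, so after positions 45, 52, 122.
Circular molecule, 3 cuts → 3 fragments:
  46–52 → 7 bp
  53–122 → 70 bp
  123–198 then 1–45 → 76 + 45 = 121 bp
Sorted largest to smallest: 121, 70, 7 bp.

121, 70, 7 bp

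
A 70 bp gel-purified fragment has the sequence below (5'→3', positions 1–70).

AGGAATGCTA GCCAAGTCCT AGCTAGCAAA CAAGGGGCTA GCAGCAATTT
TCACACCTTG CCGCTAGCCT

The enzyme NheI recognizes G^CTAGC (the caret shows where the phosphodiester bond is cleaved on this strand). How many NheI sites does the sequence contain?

4

GCTAGC occurs starting at positions 7, 22, 37, 63.
NheI cuts at 4 sites.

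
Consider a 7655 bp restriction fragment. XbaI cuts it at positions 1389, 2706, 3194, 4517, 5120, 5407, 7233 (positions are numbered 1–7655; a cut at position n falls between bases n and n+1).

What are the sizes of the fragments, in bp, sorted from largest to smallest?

Linear molecule, 7 cuts → 8 fragments:
  1389 − 0 = 1389 bp
  2706 − 1389 = 1317 bp
  3194 − 2706 = 488 bp
  4517 − 3194 = 1323 bp
  5120 − 4517 = 603 bp
  5407 − 5120 = 287 bp
  7233 − 5407 = 1826 bp
  7655 − 7233 = 422 bp
Sorted largest to smallest: 1826, 1389, 1323, 1317, 603, 488, 422, 287 bp.

1826, 1389, 1323, 1317, 603, 488, 422, 287 bp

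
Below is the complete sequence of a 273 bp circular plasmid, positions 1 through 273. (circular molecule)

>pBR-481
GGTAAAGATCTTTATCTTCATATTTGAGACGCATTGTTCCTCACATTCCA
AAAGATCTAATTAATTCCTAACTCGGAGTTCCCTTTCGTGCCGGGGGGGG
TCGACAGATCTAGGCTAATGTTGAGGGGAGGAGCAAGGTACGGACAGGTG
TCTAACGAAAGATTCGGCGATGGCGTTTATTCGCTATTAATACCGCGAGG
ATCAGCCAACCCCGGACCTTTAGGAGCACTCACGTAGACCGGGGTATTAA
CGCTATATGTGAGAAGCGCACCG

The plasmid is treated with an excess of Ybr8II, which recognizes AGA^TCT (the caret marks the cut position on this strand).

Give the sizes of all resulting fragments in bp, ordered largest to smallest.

Ybr8II sites (AGATCT) start at positions 6, 53, 106.
Ybr8II cuts after base 3 of each site, so after positions 8, 55, 108.
Circular molecule, 3 cuts → 3 fragments:
  9–55 → 47 bp
  56–108 → 53 bp
  109–273 then 1–8 → 165 + 8 = 173 bp
Sorted largest to smallest: 173, 53, 47 bp.

173, 53, 47 bp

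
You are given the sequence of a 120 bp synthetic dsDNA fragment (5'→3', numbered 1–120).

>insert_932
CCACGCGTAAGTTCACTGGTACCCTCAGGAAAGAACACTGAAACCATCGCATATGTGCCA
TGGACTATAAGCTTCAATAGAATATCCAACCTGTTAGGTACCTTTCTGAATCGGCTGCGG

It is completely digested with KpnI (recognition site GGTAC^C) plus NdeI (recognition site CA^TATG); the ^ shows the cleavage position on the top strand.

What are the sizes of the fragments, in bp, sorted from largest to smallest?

50, 29, 22, 19 bp

KpnI sites (GGTACC) start at positions 18, 97.
KpnI cuts after base 5 of each site (before the last base), so after positions 22, 101.
The NdeI site (CATATG) starts at position 50.
NdeI cuts after base 2 of each site, so after position 51.
Combined cut positions: 22, 51, 101.
Linear molecule, 3 cuts → 4 fragments:
  1–22 → 22 bp
  23–51 → 29 bp
  52–101 → 50 bp
  102–120 → 19 bp
Sorted largest to smallest: 50, 29, 22, 19 bp.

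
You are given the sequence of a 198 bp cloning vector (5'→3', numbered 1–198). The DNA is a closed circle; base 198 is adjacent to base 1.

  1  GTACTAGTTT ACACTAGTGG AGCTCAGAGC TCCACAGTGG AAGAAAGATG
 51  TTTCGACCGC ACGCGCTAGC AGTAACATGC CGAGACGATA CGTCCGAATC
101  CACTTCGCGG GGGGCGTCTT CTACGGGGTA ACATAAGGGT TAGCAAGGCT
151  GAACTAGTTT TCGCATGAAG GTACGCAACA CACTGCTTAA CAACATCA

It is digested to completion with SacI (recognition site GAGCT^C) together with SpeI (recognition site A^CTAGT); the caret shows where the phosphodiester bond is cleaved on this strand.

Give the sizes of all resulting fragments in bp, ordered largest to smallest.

122, 48, 11, 10, 7 bp

SacI sites (GAGCTC) start at positions 20, 27.
SacI cuts after base 5 of each site (before the last base), so after positions 24, 31.
SpeI sites (ACTAGT) start at positions 3, 13, 153.
SpeI cuts after the first base of each site, so after positions 3, 13, 153.
Combined cut positions: 3, 13, 24, 31, 153.
Circular molecule, 5 cuts → 5 fragments:
  4–13 → 10 bp
  14–24 → 11 bp
  25–31 → 7 bp
  32–153 → 122 bp
  154–198 then 1–3 → 45 + 3 = 48 bp
Sorted largest to smallest: 122, 48, 11, 10, 7 bp.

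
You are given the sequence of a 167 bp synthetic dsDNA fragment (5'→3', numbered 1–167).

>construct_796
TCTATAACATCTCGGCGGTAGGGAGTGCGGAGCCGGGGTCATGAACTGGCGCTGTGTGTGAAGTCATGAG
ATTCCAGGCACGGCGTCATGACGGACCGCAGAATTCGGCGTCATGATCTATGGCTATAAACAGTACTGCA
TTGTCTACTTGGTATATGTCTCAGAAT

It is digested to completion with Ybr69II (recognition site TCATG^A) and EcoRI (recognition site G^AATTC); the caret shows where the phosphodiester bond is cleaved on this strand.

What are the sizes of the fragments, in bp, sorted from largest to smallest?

52, 43, 25, 22, 14, 11 bp

Ybr69II sites (TCATGA) start at positions 39, 64, 86, 111.
Ybr69II cuts after base 5 of each site (before the last base), so after positions 43, 68, 90, 115.
The EcoRI site (GAATTC) starts at position 101.
EcoRI cuts after the first base of each site, so after position 101.
Combined cut positions: 43, 68, 90, 101, 115.
Linear molecule, 5 cuts → 6 fragments:
  1–43 → 43 bp
  44–68 → 25 bp
  69–90 → 22 bp
  91–101 → 11 bp
  102–115 → 14 bp
  116–167 → 52 bp
Sorted largest to smallest: 52, 43, 25, 22, 14, 11 bp.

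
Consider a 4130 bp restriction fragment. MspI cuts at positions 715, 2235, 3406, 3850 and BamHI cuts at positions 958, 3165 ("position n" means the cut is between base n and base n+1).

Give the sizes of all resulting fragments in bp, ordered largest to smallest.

Combined cut positions (sorted): 715, 958, 2235, 3165, 3406, 3850.
Linear molecule, 6 cuts → 7 fragments:
  715 − 0 = 715 bp
  958 − 715 = 243 bp
  2235 − 958 = 1277 bp
  3165 − 2235 = 930 bp
  3406 − 3165 = 241 bp
  3850 − 3406 = 444 bp
  4130 − 3850 = 280 bp
Sorted largest to smallest: 1277, 930, 715, 444, 280, 243, 241 bp.

1277, 930, 715, 444, 280, 243, 241 bp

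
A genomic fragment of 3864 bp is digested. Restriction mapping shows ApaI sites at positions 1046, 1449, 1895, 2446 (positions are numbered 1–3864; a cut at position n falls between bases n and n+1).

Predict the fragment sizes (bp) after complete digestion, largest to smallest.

1418, 1046, 551, 446, 403 bp

Linear molecule, 4 cuts → 5 fragments:
  1046 − 0 = 1046 bp
  1449 − 1046 = 403 bp
  1895 − 1449 = 446 bp
  2446 − 1895 = 551 bp
  3864 − 2446 = 1418 bp
Sorted largest to smallest: 1418, 1046, 551, 446, 403 bp.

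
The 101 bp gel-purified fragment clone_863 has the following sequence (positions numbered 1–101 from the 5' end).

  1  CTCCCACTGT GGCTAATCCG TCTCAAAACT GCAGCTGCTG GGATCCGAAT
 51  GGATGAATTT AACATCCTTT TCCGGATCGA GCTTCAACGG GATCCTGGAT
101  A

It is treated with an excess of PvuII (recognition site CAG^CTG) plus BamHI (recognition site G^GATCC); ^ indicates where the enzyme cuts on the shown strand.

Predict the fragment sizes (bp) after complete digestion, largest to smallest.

The PvuII site (CAGCTG) starts at position 32.
PvuII cuts after base 3 of each site, so after position 34.
BamHI sites (GGATCC) start at positions 41, 90.
BamHI cuts after the first base of each site, so after positions 41, 90.
Combined cut positions: 34, 41, 90.
Linear molecule, 3 cuts → 4 fragments:
  1–34 → 34 bp
  35–41 → 7 bp
  42–90 → 49 bp
  91–101 → 11 bp
Sorted largest to smallest: 49, 34, 11, 7 bp.

49, 34, 11, 7 bp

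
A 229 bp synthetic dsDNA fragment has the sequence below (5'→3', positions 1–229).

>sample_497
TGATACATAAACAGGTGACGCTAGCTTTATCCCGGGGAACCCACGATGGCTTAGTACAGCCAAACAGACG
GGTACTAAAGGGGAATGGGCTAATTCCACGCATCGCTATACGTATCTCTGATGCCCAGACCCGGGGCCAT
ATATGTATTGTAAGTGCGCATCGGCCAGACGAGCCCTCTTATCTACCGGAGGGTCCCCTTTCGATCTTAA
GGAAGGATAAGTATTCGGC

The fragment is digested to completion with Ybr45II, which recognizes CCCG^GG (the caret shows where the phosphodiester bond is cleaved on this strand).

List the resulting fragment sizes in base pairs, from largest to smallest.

99, 96, 34 bp

Ybr45II sites (CCCGGG) start at positions 31, 130.
Ybr45II cuts after base 4 of each site, so after positions 34, 133.
Linear molecule, 2 cuts → 3 fragments:
  1–34 → 34 bp
  35–133 → 99 bp
  134–229 → 96 bp
Sorted largest to smallest: 99, 96, 34 bp.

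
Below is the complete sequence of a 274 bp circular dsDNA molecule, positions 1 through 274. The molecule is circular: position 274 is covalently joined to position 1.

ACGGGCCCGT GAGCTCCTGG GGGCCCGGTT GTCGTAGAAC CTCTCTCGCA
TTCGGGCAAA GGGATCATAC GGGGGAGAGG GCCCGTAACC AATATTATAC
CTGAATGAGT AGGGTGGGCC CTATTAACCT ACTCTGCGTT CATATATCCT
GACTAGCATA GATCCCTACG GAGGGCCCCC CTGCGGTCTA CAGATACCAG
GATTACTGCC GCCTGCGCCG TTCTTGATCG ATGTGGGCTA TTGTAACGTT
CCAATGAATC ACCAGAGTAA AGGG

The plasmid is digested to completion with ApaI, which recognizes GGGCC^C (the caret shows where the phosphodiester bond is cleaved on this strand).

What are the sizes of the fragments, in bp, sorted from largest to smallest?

ApaI sites (GGGCCC) start at positions 3, 21, 79, 116, 173.
ApaI cuts after base 5 of each site (before the last base), so after positions 7, 25, 83, 120, 177.
Circular molecule, 5 cuts → 5 fragments:
  8–25 → 18 bp
  26–83 → 58 bp
  84–120 → 37 bp
  121–177 → 57 bp
  178–274 then 1–7 → 97 + 7 = 104 bp
Sorted largest to smallest: 104, 58, 57, 37, 18 bp.

104, 58, 57, 37, 18 bp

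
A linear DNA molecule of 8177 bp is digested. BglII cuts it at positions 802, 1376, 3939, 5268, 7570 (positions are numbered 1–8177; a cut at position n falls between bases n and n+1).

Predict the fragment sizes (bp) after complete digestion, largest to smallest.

2563, 2302, 1329, 802, 607, 574 bp

Linear molecule, 5 cuts → 6 fragments:
  802 − 0 = 802 bp
  1376 − 802 = 574 bp
  3939 − 1376 = 2563 bp
  5268 − 3939 = 1329 bp
  7570 − 5268 = 2302 bp
  8177 − 7570 = 607 bp
Sorted largest to smallest: 2563, 2302, 1329, 802, 607, 574 bp.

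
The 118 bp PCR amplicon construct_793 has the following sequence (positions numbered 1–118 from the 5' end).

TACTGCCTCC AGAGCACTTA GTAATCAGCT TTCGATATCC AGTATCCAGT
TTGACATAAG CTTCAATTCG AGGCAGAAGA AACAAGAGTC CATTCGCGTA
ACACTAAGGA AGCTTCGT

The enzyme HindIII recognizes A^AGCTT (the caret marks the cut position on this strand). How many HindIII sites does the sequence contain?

AAGCTT occurs starting at positions 58, 110.
HindIII cuts at 2 sites.

2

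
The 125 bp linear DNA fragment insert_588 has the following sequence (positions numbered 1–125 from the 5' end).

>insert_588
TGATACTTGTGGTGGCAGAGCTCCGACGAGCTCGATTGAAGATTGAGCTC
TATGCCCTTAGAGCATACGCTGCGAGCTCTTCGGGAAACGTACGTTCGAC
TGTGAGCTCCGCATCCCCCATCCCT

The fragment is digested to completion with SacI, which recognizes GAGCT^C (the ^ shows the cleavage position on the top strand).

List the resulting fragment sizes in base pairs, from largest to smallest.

SacI sites (GAGCTC) start at positions 18, 28, 45, 74, 104.
SacI cuts after base 5 of each site (before the last base), so after positions 22, 32, 49, 78, 108.
Linear molecule, 5 cuts → 6 fragments:
  1–22 → 22 bp
  23–32 → 10 bp
  33–49 → 17 bp
  50–78 → 29 bp
  79–108 → 30 bp
  109–125 → 17 bp
Sorted largest to smallest: 30, 29, 22, 17, 17, 10 bp.

30, 29, 22, 17, 17, 10 bp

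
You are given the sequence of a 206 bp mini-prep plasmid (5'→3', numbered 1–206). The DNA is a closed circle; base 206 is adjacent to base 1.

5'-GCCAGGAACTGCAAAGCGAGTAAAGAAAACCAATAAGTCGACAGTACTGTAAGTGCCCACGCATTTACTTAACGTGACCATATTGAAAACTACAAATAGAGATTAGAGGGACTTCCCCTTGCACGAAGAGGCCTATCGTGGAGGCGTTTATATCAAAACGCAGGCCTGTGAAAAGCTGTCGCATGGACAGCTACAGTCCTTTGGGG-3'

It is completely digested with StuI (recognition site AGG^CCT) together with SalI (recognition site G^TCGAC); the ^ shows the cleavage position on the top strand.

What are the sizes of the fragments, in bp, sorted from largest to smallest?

StuI sites (AGGCCT) start at positions 129, 162.
StuI cuts after base 3 of each site, so after positions 131, 164.
The SalI site (GTCGAC) starts at position 37.
SalI cuts after the first base of each site, so after position 37.
Combined cut positions: 37, 131, 164.
Circular molecule, 3 cuts → 3 fragments:
  38–131 → 94 bp
  132–164 → 33 bp
  165–206 then 1–37 → 42 + 37 = 79 bp
Sorted largest to smallest: 94, 79, 33 bp.

94, 79, 33 bp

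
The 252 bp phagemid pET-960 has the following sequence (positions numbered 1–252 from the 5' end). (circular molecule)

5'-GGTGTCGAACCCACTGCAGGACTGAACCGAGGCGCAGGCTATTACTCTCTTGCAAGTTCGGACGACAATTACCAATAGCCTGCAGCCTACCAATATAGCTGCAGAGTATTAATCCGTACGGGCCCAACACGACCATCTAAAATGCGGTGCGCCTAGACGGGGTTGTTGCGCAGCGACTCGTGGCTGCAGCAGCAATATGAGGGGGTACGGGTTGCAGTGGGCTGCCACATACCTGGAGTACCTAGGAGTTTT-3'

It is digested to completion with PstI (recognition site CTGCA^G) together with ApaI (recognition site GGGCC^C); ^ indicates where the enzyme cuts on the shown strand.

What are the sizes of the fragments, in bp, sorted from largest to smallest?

82, 66, 64, 21, 19 bp

PstI sites (CTGCAG) start at positions 14, 80, 99, 184.
PstI cuts after base 5 of each site (before the last base), so after positions 18, 84, 103, 188.
The ApaI site (GGGCCC) starts at position 120.
ApaI cuts after base 5 of each site (before the last base), so after position 124.
Combined cut positions: 18, 84, 103, 124, 188.
Circular molecule, 5 cuts → 5 fragments:
  19–84 → 66 bp
  85–103 → 19 bp
  104–124 → 21 bp
  125–188 → 64 bp
  189–252 then 1–18 → 64 + 18 = 82 bp
Sorted largest to smallest: 82, 66, 64, 21, 19 bp.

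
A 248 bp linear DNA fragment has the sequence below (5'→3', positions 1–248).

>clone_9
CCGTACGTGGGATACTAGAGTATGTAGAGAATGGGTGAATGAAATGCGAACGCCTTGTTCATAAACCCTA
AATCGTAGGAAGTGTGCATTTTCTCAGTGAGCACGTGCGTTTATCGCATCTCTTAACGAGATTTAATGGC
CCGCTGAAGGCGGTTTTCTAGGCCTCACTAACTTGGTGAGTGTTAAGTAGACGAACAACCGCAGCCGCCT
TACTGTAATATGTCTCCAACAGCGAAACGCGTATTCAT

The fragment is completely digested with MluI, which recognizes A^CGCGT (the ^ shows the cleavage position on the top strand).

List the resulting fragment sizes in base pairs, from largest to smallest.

The MluI site (ACGCGT) starts at position 237.
MluI cuts after the first base of each site, so after position 237.
Linear molecule, 1 cut → 2 fragments:
  1–237 → 237 bp
  238–248 → 11 bp
Sorted largest to smallest: 237, 11 bp.

237, 11 bp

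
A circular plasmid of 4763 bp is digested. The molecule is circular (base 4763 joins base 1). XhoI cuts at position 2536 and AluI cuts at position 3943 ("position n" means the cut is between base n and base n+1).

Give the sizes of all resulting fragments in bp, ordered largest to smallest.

Combined cut positions (sorted): 2536, 3943.
Circular molecule, 2 cuts → 2 fragments:
  3943 − 2536 = 1407 bp
  wrap: 4763 − 3943 + 2536 = 3356 bp
Sorted largest to smallest: 3356, 1407 bp.

3356, 1407 bp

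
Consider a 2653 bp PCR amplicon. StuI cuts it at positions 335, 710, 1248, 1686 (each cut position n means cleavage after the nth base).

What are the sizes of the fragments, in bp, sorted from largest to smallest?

Linear molecule, 4 cuts → 5 fragments:
  335 − 0 = 335 bp
  710 − 335 = 375 bp
  1248 − 710 = 538 bp
  1686 − 1248 = 438 bp
  2653 − 1686 = 967 bp
Sorted largest to smallest: 967, 538, 438, 375, 335 bp.

967, 538, 438, 375, 335 bp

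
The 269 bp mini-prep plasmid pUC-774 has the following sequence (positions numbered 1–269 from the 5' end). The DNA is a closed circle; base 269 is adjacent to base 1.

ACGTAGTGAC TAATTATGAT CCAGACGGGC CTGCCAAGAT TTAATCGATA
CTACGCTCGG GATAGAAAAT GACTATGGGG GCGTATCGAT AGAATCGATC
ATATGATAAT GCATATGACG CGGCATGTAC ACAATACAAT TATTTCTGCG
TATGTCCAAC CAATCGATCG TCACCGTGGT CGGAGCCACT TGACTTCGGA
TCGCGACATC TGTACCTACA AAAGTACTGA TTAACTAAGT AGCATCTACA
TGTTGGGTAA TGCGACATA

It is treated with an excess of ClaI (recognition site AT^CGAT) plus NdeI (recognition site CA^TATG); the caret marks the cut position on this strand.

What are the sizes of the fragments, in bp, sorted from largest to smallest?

150, 51, 41, 12, 9, 6 bp

ClaI sites (ATCGAT) start at positions 44, 85, 94, 163.
ClaI cuts after base 2 of each site, so after positions 45, 86, 95, 164.
NdeI sites (CATATG) start at positions 100, 112.
NdeI cuts after base 2 of each site, so after positions 101, 113.
Combined cut positions: 45, 86, 95, 101, 113, 164.
Circular molecule, 6 cuts → 6 fragments:
  46–86 → 41 bp
  87–95 → 9 bp
  96–101 → 6 bp
  102–113 → 12 bp
  114–164 → 51 bp
  165–269 then 1–45 → 105 + 45 = 150 bp
Sorted largest to smallest: 150, 51, 41, 12, 9, 6 bp.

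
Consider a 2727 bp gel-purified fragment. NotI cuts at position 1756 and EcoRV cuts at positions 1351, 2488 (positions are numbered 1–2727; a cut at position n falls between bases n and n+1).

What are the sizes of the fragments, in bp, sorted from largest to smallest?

1351, 732, 405, 239 bp

Combined cut positions (sorted): 1351, 1756, 2488.
Linear molecule, 3 cuts → 4 fragments:
  1351 − 0 = 1351 bp
  1756 − 1351 = 405 bp
  2488 − 1756 = 732 bp
  2727 − 2488 = 239 bp
Sorted largest to smallest: 1351, 732, 405, 239 bp.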